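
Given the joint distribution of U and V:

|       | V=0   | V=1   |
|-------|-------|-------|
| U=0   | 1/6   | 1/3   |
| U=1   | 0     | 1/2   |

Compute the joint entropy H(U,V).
H(U,V) = -Σ P(U,V) log₂ P(U,V), summed over the non-zero cells:
H(U,V) = -[(1/6)·log₂(1/6) + (1/3)·log₂(1/3) + (1/2)·log₂(1/2)]
  = 0.4308 + 0.5283 + 0.5000
  = 1.4591 bits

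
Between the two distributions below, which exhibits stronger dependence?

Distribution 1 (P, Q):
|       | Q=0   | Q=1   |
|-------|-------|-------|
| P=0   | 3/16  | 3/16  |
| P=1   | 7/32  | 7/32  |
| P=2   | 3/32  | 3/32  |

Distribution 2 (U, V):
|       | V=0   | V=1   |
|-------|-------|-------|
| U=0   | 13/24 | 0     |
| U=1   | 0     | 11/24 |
Distribution 1 (P, Q):
Marginal P(P) (row sums):
  P(P=0) = 3/16 + 3/16 = 3/8
  P(P=1) = 7/32 + 7/32 = 7/16
  P(P=2) = 3/32 + 3/32 = 3/16
Marginal P(Q) (column sums):
  P(Q=0) = 3/16 + 7/32 + 3/32 = 1/2
  P(Q=1) = 3/16 + 7/32 + 3/32 = 1/2

H(P) = -[(3/8)·log₂(3/8) + (7/16)·log₂(7/16) + (3/16)·log₂(3/16)]
  = 0.5306 + 0.5218 + 0.4528
  = 1.5052 bits
H(Q) = -[(1/2)·log₂(1/2) + (1/2)·log₂(1/2)]
  = 0.5000 + 0.5000
  = 1.0000 bits
H(P,Q) = -[(3/16)·log₂(3/16) + (3/16)·log₂(3/16) + (7/32)·log₂(7/32) + (7/32)·log₂(7/32) + (3/32)·log₂(3/32) + (3/32)·log₂(3/32)]
  = 0.4528 + 0.4528 + 0.4796 + 0.4796 + 0.3202 + 0.3202
  = 2.5052 bits

I(P;Q) = H(P) + H(Q) - H(P,Q)
  = 1.5052 + 1.0000 - 2.5052
  = 0.0000 bits

Distribution 2 (U, V):
Marginal P(U) (row sums):
  P(U=0) = 13/24 + 0 = 13/24
  P(U=1) = 0 + 11/24 = 11/24
Marginal P(V) (column sums):
  P(V=0) = 13/24 + 0 = 13/24
  P(V=1) = 0 + 11/24 = 11/24

H(U) = -[(13/24)·log₂(13/24) + (11/24)·log₂(11/24)]
  = 0.4791 + 0.5159
  = 0.9950 bits
H(V) = -[(13/24)·log₂(13/24) + (11/24)·log₂(11/24)]
  = 0.4791 + 0.5159
  = 0.9950 bits
H(U,V) = -[(13/24)·log₂(13/24) + (11/24)·log₂(11/24)]
  = 0.4791 + 0.5159
  = 0.9950 bits

I(U;V) = H(U) + H(V) - H(U,V)
  = 0.9950 + 0.9950 - 0.9950
  = 0.9950 bits

I(U;V) = 0.9950 bits > I(P;Q) = 0.0000 bits, so (U, V) has the higher mutual information (stronger dependence).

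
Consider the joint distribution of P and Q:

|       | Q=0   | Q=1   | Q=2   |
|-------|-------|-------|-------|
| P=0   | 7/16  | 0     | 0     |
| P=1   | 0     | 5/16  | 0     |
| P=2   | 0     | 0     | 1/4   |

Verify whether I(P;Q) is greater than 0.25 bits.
Marginal P(P) (row sums):
  P(P=0) = 7/16 + 0 + 0 = 7/16
  P(P=1) = 0 + 5/16 + 0 = 5/16
  P(P=2) = 0 + 0 + 1/4 = 1/4
Marginal P(Q) (column sums):
  P(Q=0) = 7/16 + 0 + 0 = 7/16
  P(Q=1) = 0 + 5/16 + 0 = 5/16
  P(Q=2) = 0 + 0 + 1/4 = 1/4

H(P) = -[(7/16)·log₂(7/16) + (5/16)·log₂(5/16) + (1/4)·log₂(1/4)]
  = 0.5218 + 0.5244 + 0.5000
  = 1.5462 bits
H(Q) = -[(7/16)·log₂(7/16) + (5/16)·log₂(5/16) + (1/4)·log₂(1/4)]
  = 0.5218 + 0.5244 + 0.5000
  = 1.5462 bits
H(P,Q) = -[(7/16)·log₂(7/16) + (5/16)·log₂(5/16) + (1/4)·log₂(1/4)]
  = 0.5218 + 0.5244 + 0.5000
  = 1.5462 bits

I(P;Q) = H(P) + H(Q) - H(P,Q)
  = 1.5462 + 1.5462 - 1.5462
  = 1.5462 bits

Yes. I(P;Q) = 1.5462 bits, which is > 0.25 bits.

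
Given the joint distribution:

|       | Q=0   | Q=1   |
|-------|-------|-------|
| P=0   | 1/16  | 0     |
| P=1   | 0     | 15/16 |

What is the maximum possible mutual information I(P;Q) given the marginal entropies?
The upper bound on mutual information is I(P;Q) ≤ min(H(P), H(Q)).

Marginal P(P) (row sums):
  P(P=0) = 1/16 + 0 = 1/16
  P(P=1) = 0 + 15/16 = 15/16
Marginal P(Q) (column sums):
  P(Q=0) = 1/16 + 0 = 1/16
  P(Q=1) = 0 + 15/16 = 15/16

H(P) = -[(1/16)·log₂(1/16) + (15/16)·log₂(15/16)]
  = 0.2500 + 0.0873
  = 0.3373 bits
H(Q) = -[(1/16)·log₂(1/16) + (15/16)·log₂(15/16)]
  = 0.2500 + 0.0873
  = 0.3373 bits

Maximum possible I(P;Q) = min(0.3373, 0.3373) = 0.3373 bits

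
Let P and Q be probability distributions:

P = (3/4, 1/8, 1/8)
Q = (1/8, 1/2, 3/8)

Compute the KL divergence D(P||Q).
D(P||Q) = Σ P(i) log₂(P(i)/Q(i))
  i=0: (3/4) × log₂((3/4)/(1/8)) = (3/4) × log₂(6) = 1.9387
  i=1: (1/8) × log₂((1/8)/(1/2)) = (1/8) × log₂(1/4) = -0.2500
  i=2: (1/8) × log₂((1/8)/(3/8)) = (1/8) × log₂(1/3) = -0.1981
D(P||Q) = 1.9387 - 0.2500 - 0.1981
  = 1.4906 bits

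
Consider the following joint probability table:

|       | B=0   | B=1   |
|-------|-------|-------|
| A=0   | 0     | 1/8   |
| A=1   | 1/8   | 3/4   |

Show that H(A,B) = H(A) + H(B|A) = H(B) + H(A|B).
Marginal P(A) (row sums):
  P(A=0) = 0 + 1/8 = 1/8
  P(A=1) = 1/8 + 3/4 = 7/8
Marginal P(B) (column sums):
  P(B=0) = 0 + 1/8 = 1/8
  P(B=1) = 1/8 + 3/4 = 7/8

Decomposition 1: H(A) + H(B|A)
H(A) = -[(1/8)·log₂(1/8) + (7/8)·log₂(7/8)]
  = 0.3750 + 0.1686
  = 0.5436 bits
H(B|A) = -Σ P(A,B)·log₂ P(B|A), where P(B|A) = P(A,B) / P(A)
  (cells with P(A,B) = 0 contribute 0)
  (A=0,B=1): P(B|A) = (1/8)/(1/8) = 1;  -(1/8)·log₂(1) = 0.0000
  (A=1,B=0): P(B|A) = (1/8)/(7/8) = 1/7;  -(1/8)·log₂(1/7) = 0.3509
  (A=1,B=1): P(B|A) = (3/4)/(7/8) = 6/7;  -(3/4)·log₂(6/7) = 0.1668
H(B|A) = 0.0000 + 0.3509 + 0.1668
  = 0.5177 bits
H(A) + H(B|A) = 0.5436 + 0.5177 = 1.0613 bits

Decomposition 2: H(B) + H(A|B)
H(B) = -[(1/8)·log₂(1/8) + (7/8)·log₂(7/8)]
  = 0.3750 + 0.1686
  = 0.5436 bits
H(A|B) = -Σ P(A,B)·log₂ P(A|B), where P(A|B) = P(A,B) / P(B)
  (cells with P(A,B) = 0 contribute 0)
  (A=0,B=1): P(A|B) = (1/8)/(7/8) = 1/7;  -(1/8)·log₂(1/7) = 0.3509
  (A=1,B=0): P(A|B) = (1/8)/(1/8) = 1;  -(1/8)·log₂(1) = 0.0000
  (A=1,B=1): P(A|B) = (3/4)/(7/8) = 6/7;  -(3/4)·log₂(6/7) = 0.1668
H(A|B) = 0.3509 + 0.0000 + 0.1668
  = 0.5177 bits
H(B) + H(A|B) = 0.5436 + 0.5177 = 1.0613 bits

Direct computation of the joint entropy:
H(A,B) = -[(1/8)·log₂(1/8) + (1/8)·log₂(1/8) + (3/4)·log₂(3/4)]
  = 0.3750 + 0.3750 + 0.3113
  = 1.0613 bits

All three agree: H(A,B) = 1.0613 bits ✓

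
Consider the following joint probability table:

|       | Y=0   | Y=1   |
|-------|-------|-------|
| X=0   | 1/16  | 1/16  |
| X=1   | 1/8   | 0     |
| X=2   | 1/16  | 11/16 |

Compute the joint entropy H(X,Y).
H(X,Y) = -Σ P(X,Y) log₂ P(X,Y), summed over the non-zero cells:
H(X,Y) = -[(1/16)·log₂(1/16) + (1/16)·log₂(1/16) + (1/8)·log₂(1/8) + (1/16)·log₂(1/16) + (11/16)·log₂(11/16)]
  = 0.2500 + 0.2500 + 0.3750 + 0.2500 + 0.3716
  = 1.4966 bits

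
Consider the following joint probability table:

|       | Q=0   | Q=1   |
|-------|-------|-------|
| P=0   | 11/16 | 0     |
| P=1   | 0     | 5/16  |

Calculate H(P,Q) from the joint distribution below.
H(P,Q) = -Σ P(P,Q) log₂ P(P,Q), summed over the non-zero cells:
H(P,Q) = -[(11/16)·log₂(11/16) + (5/16)·log₂(5/16)]
  = 0.3716 + 0.5244
  = 0.8960 bits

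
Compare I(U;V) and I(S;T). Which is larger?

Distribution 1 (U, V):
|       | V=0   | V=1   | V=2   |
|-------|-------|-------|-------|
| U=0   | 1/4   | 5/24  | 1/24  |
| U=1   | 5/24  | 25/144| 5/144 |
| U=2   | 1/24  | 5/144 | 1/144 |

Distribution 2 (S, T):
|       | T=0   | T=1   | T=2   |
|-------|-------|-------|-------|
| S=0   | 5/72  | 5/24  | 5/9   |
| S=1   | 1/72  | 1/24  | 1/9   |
Distribution 1 (U, V):
Marginal P(U) (row sums):
  P(U=0) = 1/4 + 5/24 + 1/24 = 1/2
  P(U=1) = 5/24 + 25/144 + 5/144 = 5/12
  P(U=2) = 1/24 + 5/144 + 1/144 = 1/12
Marginal P(V) (column sums):
  P(V=0) = 1/4 + 5/24 + 1/24 = 1/2
  P(V=1) = 5/24 + 25/144 + 5/144 = 5/12
  P(V=2) = 1/24 + 5/144 + 1/144 = 1/12

H(U) = -[(1/2)·log₂(1/2) + (5/12)·log₂(5/12) + (1/12)·log₂(1/12)]
  = 0.5000 + 0.5263 + 0.2987
  = 1.3250 bits
H(V) = -[(1/2)·log₂(1/2) + (5/12)·log₂(5/12) + (1/12)·log₂(1/12)]
  = 0.5000 + 0.5263 + 0.2987
  = 1.3250 bits
H(U,V) = -[(1/4)·log₂(1/4) + (5/24)·log₂(5/24) + (1/24)·log₂(1/24) + (5/24)·log₂(5/24) + (25/144)·log₂(25/144) + (5/144)·log₂(5/144) + (1/24)·log₂(1/24) + (5/144)·log₂(5/144) + (1/144)·log₂(1/144)]
  = 0.5000 + 0.4715 + 0.1910 + 0.4715 + 0.4386 + 0.1683 + 0.1910 + 0.1683 + 0.0498
  = 2.6500 bits

I(U;V) = H(U) + H(V) - H(U,V)
  = 1.3250 + 1.3250 - 2.6500
  = 0.0000 bits

Distribution 2 (S, T):
Marginal P(S) (row sums):
  P(S=0) = 5/72 + 5/24 + 5/9 = 5/6
  P(S=1) = 1/72 + 1/24 + 1/9 = 1/6
Marginal P(T) (column sums):
  P(T=0) = 5/72 + 1/72 = 1/12
  P(T=1) = 5/24 + 1/24 = 1/4
  P(T=2) = 5/9 + 1/9 = 2/3

H(S) = -[(5/6)·log₂(5/6) + (1/6)·log₂(1/6)]
  = 0.2192 + 0.4308
  = 0.6500 bits
H(T) = -[(1/12)·log₂(1/12) + (1/4)·log₂(1/4) + (2/3)·log₂(2/3)]
  = 0.2987 + 0.5000 + 0.3900
  = 1.1887 bits
H(S,T) = -[(5/72)·log₂(5/72) + (5/24)·log₂(5/24) + (5/9)·log₂(5/9) + (1/72)·log₂(1/72) + (1/24)·log₂(1/24) + (1/9)·log₂(1/9)]
  = 0.2672 + 0.4715 + 0.4711 + 0.0857 + 0.1910 + 0.3522
  = 1.8387 bits

I(S;T) = H(S) + H(T) - H(S,T)
  = 0.6500 + 1.1887 - 1.8387
  = 0.0000 bits

Both joint tables factor as the product of their marginals, so I(U;V) = I(S;T) = 0 bits: neither is larger (both pairs are independent).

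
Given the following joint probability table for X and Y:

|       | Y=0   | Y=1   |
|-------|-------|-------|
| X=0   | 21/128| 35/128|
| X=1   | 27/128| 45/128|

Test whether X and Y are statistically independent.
Marginal P(X) (row sums):
  P(X=0) = 21/128 + 35/128 = 7/16
  P(X=1) = 27/128 + 45/128 = 9/16
Marginal P(Y) (column sums):
  P(Y=0) = 21/128 + 27/128 = 3/8
  P(Y=1) = 35/128 + 45/128 = 5/8

X and Y are independent iff P(X=i,Y=j) = P(X=i)·P(Y=j) for every cell.
  P(X=0)·P(Y=0) = 7/16 × 3/8 = 21/128 = P(X=0,Y=0) ✓
  P(X=0)·P(Y=1) = 7/16 × 5/8 = 35/128 = P(X=0,Y=1) ✓
  P(X=1)·P(Y=0) = 9/16 × 3/8 = 27/128 = P(X=1,Y=0) ✓
  P(X=1)·P(Y=1) = 9/16 × 5/8 = 45/128 = P(X=1,Y=1) ✓

Yes, X and Y are independent: every cell factors, so I(X;Y) = 0 bits.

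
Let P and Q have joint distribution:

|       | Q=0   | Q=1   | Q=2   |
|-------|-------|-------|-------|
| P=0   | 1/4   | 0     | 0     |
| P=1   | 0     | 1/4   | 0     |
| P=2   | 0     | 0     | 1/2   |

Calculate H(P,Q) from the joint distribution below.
H(P,Q) = -Σ P(P,Q) log₂ P(P,Q), summed over the non-zero cells:
H(P,Q) = -[(1/4)·log₂(1/4) + (1/4)·log₂(1/4) + (1/2)·log₂(1/2)]
  = 0.5000 + 0.5000 + 0.5000
  = 1.5000 bits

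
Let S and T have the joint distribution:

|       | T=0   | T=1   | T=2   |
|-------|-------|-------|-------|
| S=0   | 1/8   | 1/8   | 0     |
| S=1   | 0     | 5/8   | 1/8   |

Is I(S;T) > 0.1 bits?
Marginal P(S) (row sums):
  P(S=0) = 1/8 + 1/8 + 0 = 1/4
  P(S=1) = 0 + 5/8 + 1/8 = 3/4
Marginal P(T) (column sums):
  P(T=0) = 1/8 + 0 = 1/8
  P(T=1) = 1/8 + 5/8 = 3/4
  P(T=2) = 0 + 1/8 = 1/8

H(S) = -[(1/4)·log₂(1/4) + (3/4)·log₂(3/4)]
  = 0.5000 + 0.3113
  = 0.8113 bits
H(T) = -[(1/8)·log₂(1/8) + (3/4)·log₂(3/4) + (1/8)·log₂(1/8)]
  = 0.3750 + 0.3113 + 0.3750
  = 1.0613 bits
H(S,T) = -[(1/8)·log₂(1/8) + (1/8)·log₂(1/8) + (5/8)·log₂(5/8) + (1/8)·log₂(1/8)]
  = 0.3750 + 0.3750 + 0.4238 + 0.3750
  = 1.5488 bits

I(S;T) = H(S) + H(T) - H(S,T)
  = 0.8113 + 1.0613 - 1.5488
  = 0.3238 bits

Yes. I(S;T) = 0.3238 bits, which is > 0.1 bits.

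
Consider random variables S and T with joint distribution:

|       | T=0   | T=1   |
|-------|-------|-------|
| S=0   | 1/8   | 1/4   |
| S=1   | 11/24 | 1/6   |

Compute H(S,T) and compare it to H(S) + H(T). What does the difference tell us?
Marginal P(S) (row sums):
  P(S=0) = 1/8 + 1/4 = 3/8
  P(S=1) = 11/24 + 1/6 = 5/8
Marginal P(T) (column sums):
  P(T=0) = 1/8 + 11/24 = 7/12
  P(T=1) = 1/4 + 1/6 = 5/12

H(S,T) = -[(1/8)·log₂(1/8) + (1/4)·log₂(1/4) + (11/24)·log₂(11/24) + (1/6)·log₂(1/6)]
  = 0.3750 + 0.5000 + 0.5159 + 0.4308
  = 1.8217 bits
H(S) = -[(3/8)·log₂(3/8) + (5/8)·log₂(5/8)]
  = 0.5306 + 0.4238
  = 0.9544 bits
H(T) = -[(7/12)·log₂(7/12) + (5/12)·log₂(5/12)]
  = 0.4536 + 0.5263
  = 0.9799 bits

H(S) + H(T) = 0.9544 + 0.9799 = 1.9343 bits
Difference: H(S) + H(T) - H(S,T) = 1.9343 - 1.8217 = 0.1126 bits = I(S;T)

The difference is the mutual information; it is positive here, so S and T are dependent (knowing one reduces uncertainty about the other by 0.1126 bits).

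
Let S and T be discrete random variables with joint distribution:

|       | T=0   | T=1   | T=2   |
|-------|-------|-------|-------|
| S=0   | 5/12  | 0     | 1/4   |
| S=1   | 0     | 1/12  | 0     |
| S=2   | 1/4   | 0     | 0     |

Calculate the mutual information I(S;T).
Marginal P(S) (row sums):
  P(S=0) = 5/12 + 0 + 1/4 = 2/3
  P(S=1) = 0 + 1/12 + 0 = 1/12
  P(S=2) = 1/4 + 0 + 0 = 1/4
Marginal P(T) (column sums):
  P(T=0) = 5/12 + 0 + 1/4 = 2/3
  P(T=1) = 0 + 1/12 + 0 = 1/12
  P(T=2) = 1/4 + 0 + 0 = 1/4

H(S) = -[(2/3)·log₂(2/3) + (1/12)·log₂(1/12) + (1/4)·log₂(1/4)]
  = 0.3900 + 0.2987 + 0.5000
  = 1.1887 bits
H(T) = -[(2/3)·log₂(2/3) + (1/12)·log₂(1/12) + (1/4)·log₂(1/4)]
  = 0.3900 + 0.2987 + 0.5000
  = 1.1887 bits
H(S,T) = -[(5/12)·log₂(5/12) + (1/4)·log₂(1/4) + (1/12)·log₂(1/12) + (1/4)·log₂(1/4)]
  = 0.5263 + 0.5000 + 0.2987 + 0.5000
  = 1.8250 bits

I(S;T) = H(S) + H(T) - H(S,T)
  = 1.1887 + 1.1887 - 1.8250
  = 0.5524 bits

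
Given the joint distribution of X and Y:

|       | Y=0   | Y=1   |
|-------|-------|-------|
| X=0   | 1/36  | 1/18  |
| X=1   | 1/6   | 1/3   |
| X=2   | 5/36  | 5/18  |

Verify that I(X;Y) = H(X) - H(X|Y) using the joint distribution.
Left side, from I(X;Y) = H(X) + H(Y) - H(X,Y):
Marginal P(X) (row sums):
  P(X=0) = 1/36 + 1/18 = 1/12
  P(X=1) = 1/6 + 1/3 = 1/2
  P(X=2) = 5/36 + 5/18 = 5/12
Marginal P(Y) (column sums):
  P(Y=0) = 1/36 + 1/6 + 5/36 = 1/3
  P(Y=1) = 1/18 + 1/3 + 5/18 = 2/3

H(X) = -[(1/12)·log₂(1/12) + (1/2)·log₂(1/2) + (5/12)·log₂(5/12)]
  = 0.2987 + 0.5000 + 0.5263
  = 1.3250 bits
H(Y) = -[(1/3)·log₂(1/3) + (2/3)·log₂(2/3)]
  = 0.5283 + 0.3900
  = 0.9183 bits
H(X,Y) = -[(1/36)·log₂(1/36) + (1/18)·log₂(1/18) + (1/6)·log₂(1/6) + (1/3)·log₂(1/3) + (5/36)·log₂(5/36) + (5/18)·log₂(5/18)]
  = 0.1436 + 0.2317 + 0.4308 + 0.5283 + 0.3956 + 0.5133
  = 2.2433 bits

I(X;Y) = H(X) + H(Y) - H(X,Y)
  = 1.3250 + 0.9183 - 2.2433
  = 0.0000 bits

Right side, with H(X|Y) computed directly from the conditional probabilities:
H(X|Y) = -Σ P(X,Y)·log₂ P(X|Y), where P(X|Y) = P(X,Y) / P(Y)
  (X=0,Y=0): P(X|Y) = (1/36)/(1/3) = 1/12;  -(1/36)·log₂(1/12) = 0.0996
  (X=0,Y=1): P(X|Y) = (1/18)/(2/3) = 1/12;  -(1/18)·log₂(1/12) = 0.1992
  (X=1,Y=0): P(X|Y) = (1/6)/(1/3) = 1/2;  -(1/6)·log₂(1/2) = 0.1667
  (X=1,Y=1): P(X|Y) = (1/3)/(2/3) = 1/2;  -(1/3)·log₂(1/2) = 0.3333
  (X=2,Y=0): P(X|Y) = (5/36)/(1/3) = 5/12;  -(5/36)·log₂(5/12) = 0.1754
  (X=2,Y=1): P(X|Y) = (5/18)/(2/3) = 5/12;  -(5/18)·log₂(5/12) = 0.3508
H(X|Y) = 0.0996 + 0.1992 + 0.1667 + 0.3333 + 0.1754 + 0.3508
  = 1.3250 bits
H(X) - H(X|Y) = 1.3250 - 1.3250 = 0.0000 bits

Both sides equal 0.0000 bits, so I(X;Y) = H(X) - H(X|Y) ✓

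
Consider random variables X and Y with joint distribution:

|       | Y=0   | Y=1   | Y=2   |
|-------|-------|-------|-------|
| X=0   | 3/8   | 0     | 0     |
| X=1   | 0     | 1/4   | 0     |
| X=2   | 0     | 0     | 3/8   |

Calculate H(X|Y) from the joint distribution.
Marginal P(Y) (column sums):
  P(Y=0) = 3/8 + 0 + 0 = 3/8
  P(Y=1) = 0 + 1/4 + 0 = 1/4
  P(Y=2) = 0 + 0 + 3/8 = 3/8

H(X|Y) = -Σ P(X,Y)·log₂ P(X|Y), where P(X|Y) = P(X,Y) / P(Y)
  (cells with P(X,Y) = 0 contribute 0)
  (X=0,Y=0): P(X|Y) = (3/8)/(3/8) = 1;  -(3/8)·log₂(1) = 0.0000
  (X=1,Y=1): P(X|Y) = (1/4)/(1/4) = 1;  -(1/4)·log₂(1) = 0.0000
  (X=2,Y=2): P(X|Y) = (3/8)/(3/8) = 1;  -(3/8)·log₂(1) = 0.0000
H(X|Y) = 0.0000 + 0.0000 + 0.0000
  = 0.0000 bits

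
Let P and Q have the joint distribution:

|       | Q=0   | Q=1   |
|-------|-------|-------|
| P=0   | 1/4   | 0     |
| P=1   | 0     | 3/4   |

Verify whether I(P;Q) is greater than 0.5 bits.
Marginal P(P) (row sums):
  P(P=0) = 1/4 + 0 = 1/4
  P(P=1) = 0 + 3/4 = 3/4
Marginal P(Q) (column sums):
  P(Q=0) = 1/4 + 0 = 1/4
  P(Q=1) = 0 + 3/4 = 3/4

H(P) = -[(1/4)·log₂(1/4) + (3/4)·log₂(3/4)]
  = 0.5000 + 0.3113
  = 0.8113 bits
H(Q) = -[(1/4)·log₂(1/4) + (3/4)·log₂(3/4)]
  = 0.5000 + 0.3113
  = 0.8113 bits
H(P,Q) = -[(1/4)·log₂(1/4) + (3/4)·log₂(3/4)]
  = 0.5000 + 0.3113
  = 0.8113 bits

I(P;Q) = H(P) + H(Q) - H(P,Q)
  = 0.8113 + 0.8113 - 0.8113
  = 0.8113 bits

Yes. I(P;Q) = 0.8113 bits, which is > 0.5 bits.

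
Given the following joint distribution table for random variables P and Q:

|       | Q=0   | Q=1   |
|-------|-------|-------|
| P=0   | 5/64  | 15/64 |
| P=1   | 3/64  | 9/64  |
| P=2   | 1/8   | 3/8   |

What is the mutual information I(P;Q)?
Marginal P(P) (row sums):
  P(P=0) = 5/64 + 15/64 = 5/16
  P(P=1) = 3/64 + 9/64 = 3/16
  P(P=2) = 1/8 + 3/8 = 1/2
Marginal P(Q) (column sums):
  P(Q=0) = 5/64 + 3/64 + 1/8 = 1/4
  P(Q=1) = 15/64 + 9/64 + 3/8 = 3/4

H(P) = -[(5/16)·log₂(5/16) + (3/16)·log₂(3/16) + (1/2)·log₂(1/2)]
  = 0.5244 + 0.4528 + 0.5000
  = 1.4772 bits
H(Q) = -[(1/4)·log₂(1/4) + (3/4)·log₂(3/4)]
  = 0.5000 + 0.3113
  = 0.8113 bits
H(P,Q) = -[(5/64)·log₂(5/64) + (15/64)·log₂(15/64) + (3/64)·log₂(3/64) + (9/64)·log₂(9/64) + (1/8)·log₂(1/8) + (3/8)·log₂(3/8)]
  = 0.2873 + 0.4906 + 0.2070 + 0.3980 + 0.3750 + 0.5306
  = 2.2885 bits

I(P;Q) = H(P) + H(Q) - H(P,Q)
  = 1.4772 + 0.8113 - 2.2885
  = 0.0000 bits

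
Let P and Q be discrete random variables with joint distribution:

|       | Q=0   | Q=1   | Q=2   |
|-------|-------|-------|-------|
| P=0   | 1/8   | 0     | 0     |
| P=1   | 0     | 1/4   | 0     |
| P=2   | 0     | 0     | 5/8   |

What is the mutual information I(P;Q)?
Marginal P(P) (row sums):
  P(P=0) = 1/8 + 0 + 0 = 1/8
  P(P=1) = 0 + 1/4 + 0 = 1/4
  P(P=2) = 0 + 0 + 5/8 = 5/8
Marginal P(Q) (column sums):
  P(Q=0) = 1/8 + 0 + 0 = 1/8
  P(Q=1) = 0 + 1/4 + 0 = 1/4
  P(Q=2) = 0 + 0 + 5/8 = 5/8

H(P) = -[(1/8)·log₂(1/8) + (1/4)·log₂(1/4) + (5/8)·log₂(5/8)]
  = 0.3750 + 0.5000 + 0.4238
  = 1.2988 bits
H(Q) = -[(1/8)·log₂(1/8) + (1/4)·log₂(1/4) + (5/8)·log₂(5/8)]
  = 0.3750 + 0.5000 + 0.4238
  = 1.2988 bits
H(P,Q) = -[(1/8)·log₂(1/8) + (1/4)·log₂(1/4) + (5/8)·log₂(5/8)]
  = 0.3750 + 0.5000 + 0.4238
  = 1.2988 bits

I(P;Q) = H(P) + H(Q) - H(P,Q)
  = 1.2988 + 1.2988 - 1.2988
  = 1.2988 bits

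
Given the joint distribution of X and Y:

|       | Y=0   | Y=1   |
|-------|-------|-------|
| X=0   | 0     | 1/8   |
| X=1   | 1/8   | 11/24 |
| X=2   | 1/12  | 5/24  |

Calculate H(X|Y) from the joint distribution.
Marginal P(Y) (column sums):
  P(Y=0) = 0 + 1/8 + 1/12 = 5/24
  P(Y=1) = 1/8 + 11/24 + 5/24 = 19/24

H(X|Y) = -Σ P(X,Y)·log₂ P(X|Y), where P(X|Y) = P(X,Y) / P(Y)
  (cells with P(X,Y) = 0 contribute 0)
  (X=0,Y=1): P(X|Y) = (1/8)/(19/24) = 3/19;  -(1/8)·log₂(3/19) = 0.3329
  (X=1,Y=0): P(X|Y) = (1/8)/(5/24) = 3/5;  -(1/8)·log₂(3/5) = 0.0921
  (X=1,Y=1): P(X|Y) = (11/24)/(19/24) = 11/19;  -(11/24)·log₂(11/19) = 0.3614
  (X=2,Y=0): P(X|Y) = (1/12)/(5/24) = 2/5;  -(1/12)·log₂(2/5) = 0.1102
  (X=2,Y=1): P(X|Y) = (5/24)/(19/24) = 5/19;  -(5/24)·log₂(5/19) = 0.4012
H(X|Y) = 0.3329 + 0.0921 + 0.3614 + 0.1102 + 0.4012
  = 1.2978 bits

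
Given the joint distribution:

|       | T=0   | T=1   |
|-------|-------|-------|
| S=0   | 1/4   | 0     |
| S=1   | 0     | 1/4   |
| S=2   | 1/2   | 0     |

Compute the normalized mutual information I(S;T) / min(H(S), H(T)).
Marginal P(S) (row sums):
  P(S=0) = 1/4 + 0 = 1/4
  P(S=1) = 0 + 1/4 = 1/4
  P(S=2) = 1/2 + 0 = 1/2
Marginal P(T) (column sums):
  P(T=0) = 1/4 + 0 + 1/2 = 3/4
  P(T=1) = 0 + 1/4 + 0 = 1/4

H(S) = -[(1/4)·log₂(1/4) + (1/4)·log₂(1/4) + (1/2)·log₂(1/2)]
  = 0.5000 + 0.5000 + 0.5000
  = 1.5000 bits
H(T) = -[(3/4)·log₂(3/4) + (1/4)·log₂(1/4)]
  = 0.3113 + 0.5000
  = 0.8113 bits
H(S,T) = -[(1/4)·log₂(1/4) + (1/4)·log₂(1/4) + (1/2)·log₂(1/2)]
  = 0.5000 + 0.5000 + 0.5000
  = 1.5000 bits

I(S;T) = H(S) + H(T) - H(S,T)
  = 1.5000 + 0.8113 - 1.5000
  = 0.8113 bits

min(H(S), H(T)) = min(1.5000, 0.8113) = 0.8113 bits
Normalized MI = 0.8113 / 0.8113 = 1.0000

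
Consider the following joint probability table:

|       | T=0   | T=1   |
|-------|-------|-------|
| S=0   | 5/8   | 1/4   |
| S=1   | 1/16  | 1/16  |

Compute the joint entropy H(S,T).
H(S,T) = -Σ P(S,T) log₂ P(S,T), summed over the non-zero cells:
H(S,T) = -[(5/8)·log₂(5/8) + (1/4)·log₂(1/4) + (1/16)·log₂(1/16) + (1/16)·log₂(1/16)]
  = 0.4238 + 0.5000 + 0.2500 + 0.2500
  = 1.4238 bits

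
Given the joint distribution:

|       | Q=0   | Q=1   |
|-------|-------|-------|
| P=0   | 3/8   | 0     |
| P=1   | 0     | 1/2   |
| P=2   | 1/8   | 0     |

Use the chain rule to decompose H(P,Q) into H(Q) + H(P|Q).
By the chain rule: H(P,Q) = H(Q) + H(P|Q)

Marginal P(Q) (column sums):
  P(Q=0) = 3/8 + 0 + 1/8 = 1/2
  P(Q=1) = 0 + 1/2 + 0 = 1/2
H(Q) = -[(1/2)·log₂(1/2) + (1/2)·log₂(1/2)]
  = 0.5000 + 0.5000
  = 1.0000 bits
H(P|Q) = -Σ P(P,Q)·log₂ P(P|Q), where P(P|Q) = P(P,Q) / P(Q)
  (cells with P(P,Q) = 0 contribute 0)
  (P=0,Q=0): P(P|Q) = (3/8)/(1/2) = 3/4;  -(3/8)·log₂(3/4) = 0.1556
  (P=1,Q=1): P(P|Q) = (1/2)/(1/2) = 1;  -(1/2)·log₂(1) = 0.0000
  (P=2,Q=0): P(P|Q) = (1/8)/(1/2) = 1/4;  -(1/8)·log₂(1/4) = 0.2500
H(P|Q) = 0.1556 + 0.0000 + 0.2500
  = 0.4056 bits

H(P,Q) = H(Q) + H(P|Q) = 1.0000 + 0.4056 = 1.4056 bits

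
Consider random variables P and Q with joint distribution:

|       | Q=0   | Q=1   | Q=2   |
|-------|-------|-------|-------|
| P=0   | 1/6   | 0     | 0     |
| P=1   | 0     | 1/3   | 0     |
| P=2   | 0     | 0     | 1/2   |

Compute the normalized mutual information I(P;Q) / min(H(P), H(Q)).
Marginal P(P) (row sums):
  P(P=0) = 1/6 + 0 + 0 = 1/6
  P(P=1) = 0 + 1/3 + 0 = 1/3
  P(P=2) = 0 + 0 + 1/2 = 1/2
Marginal P(Q) (column sums):
  P(Q=0) = 1/6 + 0 + 0 = 1/6
  P(Q=1) = 0 + 1/3 + 0 = 1/3
  P(Q=2) = 0 + 0 + 1/2 = 1/2

H(P) = -[(1/6)·log₂(1/6) + (1/3)·log₂(1/3) + (1/2)·log₂(1/2)]
  = 0.4308 + 0.5283 + 0.5000
  = 1.4591 bits
H(Q) = -[(1/6)·log₂(1/6) + (1/3)·log₂(1/3) + (1/2)·log₂(1/2)]
  = 0.4308 + 0.5283 + 0.5000
  = 1.4591 bits
H(P,Q) = -[(1/6)·log₂(1/6) + (1/3)·log₂(1/3) + (1/2)·log₂(1/2)]
  = 0.4308 + 0.5283 + 0.5000
  = 1.4591 bits

I(P;Q) = H(P) + H(Q) - H(P,Q)
  = 1.4591 + 1.4591 - 1.4591
  = 1.4591 bits

min(H(P), H(Q)) = min(1.4591, 1.4591) = 1.4591 bits
Normalized MI = 1.4591 / 1.4591 = 1.0000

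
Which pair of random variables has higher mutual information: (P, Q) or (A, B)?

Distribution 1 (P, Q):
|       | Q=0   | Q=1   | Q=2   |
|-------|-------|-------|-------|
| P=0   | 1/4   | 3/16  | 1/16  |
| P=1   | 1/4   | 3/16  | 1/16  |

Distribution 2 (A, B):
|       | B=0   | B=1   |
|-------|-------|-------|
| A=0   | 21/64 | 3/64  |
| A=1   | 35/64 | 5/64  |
Distribution 1 (P, Q):
Marginal P(P) (row sums):
  P(P=0) = 1/4 + 3/16 + 1/16 = 1/2
  P(P=1) = 1/4 + 3/16 + 1/16 = 1/2
Marginal P(Q) (column sums):
  P(Q=0) = 1/4 + 1/4 = 1/2
  P(Q=1) = 3/16 + 3/16 = 3/8
  P(Q=2) = 1/16 + 1/16 = 1/8

H(P) = -[(1/2)·log₂(1/2) + (1/2)·log₂(1/2)]
  = 0.5000 + 0.5000
  = 1.0000 bits
H(Q) = -[(1/2)·log₂(1/2) + (3/8)·log₂(3/8) + (1/8)·log₂(1/8)]
  = 0.5000 + 0.5306 + 0.3750
  = 1.4056 bits
H(P,Q) = -[(1/4)·log₂(1/4) + (3/16)·log₂(3/16) + (1/16)·log₂(1/16) + (1/4)·log₂(1/4) + (3/16)·log₂(3/16) + (1/16)·log₂(1/16)]
  = 0.5000 + 0.4528 + 0.2500 + 0.5000 + 0.4528 + 0.2500
  = 2.4056 bits

I(P;Q) = H(P) + H(Q) - H(P,Q)
  = 1.0000 + 1.4056 - 2.4056
  = 0.0000 bits

Distribution 2 (A, B):
Marginal P(A) (row sums):
  P(A=0) = 21/64 + 3/64 = 3/8
  P(A=1) = 35/64 + 5/64 = 5/8
Marginal P(B) (column sums):
  P(B=0) = 21/64 + 35/64 = 7/8
  P(B=1) = 3/64 + 5/64 = 1/8

H(A) = -[(3/8)·log₂(3/8) + (5/8)·log₂(5/8)]
  = 0.5306 + 0.4238
  = 0.9544 bits
H(B) = -[(7/8)·log₂(7/8) + (1/8)·log₂(1/8)]
  = 0.1686 + 0.3750
  = 0.5436 bits
H(A,B) = -[(21/64)·log₂(21/64) + (3/64)·log₂(3/64) + (35/64)·log₂(35/64) + (5/64)·log₂(5/64)]
  = 0.5275 + 0.2070 + 0.4762 + 0.2873
  = 1.4980 bits

I(A;B) = H(A) + H(B) - H(A,B)
  = 0.9544 + 0.5436 - 1.4980
  = 0.0000 bits

Both joint tables factor as the product of their marginals, so I(P;Q) = I(A;B) = 0 bits: neither is larger (both pairs are independent).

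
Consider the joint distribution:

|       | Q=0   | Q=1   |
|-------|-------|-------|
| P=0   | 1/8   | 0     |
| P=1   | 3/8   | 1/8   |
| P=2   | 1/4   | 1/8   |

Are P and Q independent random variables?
Marginal P(P) (row sums):
  P(P=0) = 1/8 + 0 = 1/8
  P(P=1) = 3/8 + 1/8 = 1/2
  P(P=2) = 1/4 + 1/8 = 3/8
Marginal P(Q) (column sums):
  P(Q=0) = 1/8 + 3/8 + 1/4 = 3/4
  P(Q=1) = 0 + 1/8 + 1/8 = 1/4

P and Q are independent iff P(P=i,Q=j) = P(P=i)·P(Q=j) for every cell.
  P(P=0)·P(Q=0) = 1/8 × 3/4 = 3/32, but P(P=0,Q=0) = 1/8 ✗

No, P and Q are not independent. Quantitatively, I(P;Q) > 0:

H(P) = -[(1/8)·log₂(1/8) + (1/2)·log₂(1/2) + (3/8)·log₂(3/8)]
  = 0.3750 + 0.5000 + 0.5306
  = 1.4056 bits
H(Q) = -[(3/4)·log₂(3/4) + (1/4)·log₂(1/4)]
  = 0.3113 + 0.5000
  = 0.8113 bits
H(P,Q) = -[(1/8)·log₂(1/8) + (3/8)·log₂(3/8) + (1/8)·log₂(1/8) + (1/4)·log₂(1/4) + (1/8)·log₂(1/8)]
  = 0.3750 + 0.5306 + 0.3750 + 0.5000 + 0.3750
  = 2.1556 bits
I(P;Q) = H(P) + H(Q) - H(P,Q) = 1.4056 + 0.8113 - 2.1556 = 0.0613 bits > 0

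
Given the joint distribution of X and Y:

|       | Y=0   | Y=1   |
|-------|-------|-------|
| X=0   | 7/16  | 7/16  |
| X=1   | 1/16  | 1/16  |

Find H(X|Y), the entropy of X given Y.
Marginal P(Y) (column sums):
  P(Y=0) = 7/16 + 1/16 = 1/2
  P(Y=1) = 7/16 + 1/16 = 1/2

H(X|Y) = -Σ P(X,Y)·log₂ P(X|Y), where P(X|Y) = P(X,Y) / P(Y)
  (X=0,Y=0): P(X|Y) = (7/16)/(1/2) = 7/8;  -(7/16)·log₂(7/8) = 0.0843
  (X=0,Y=1): P(X|Y) = (7/16)/(1/2) = 7/8;  -(7/16)·log₂(7/8) = 0.0843
  (X=1,Y=0): P(X|Y) = (1/16)/(1/2) = 1/8;  -(1/16)·log₂(1/8) = 0.1875
  (X=1,Y=1): P(X|Y) = (1/16)/(1/2) = 1/8;  -(1/16)·log₂(1/8) = 0.1875
H(X|Y) = 0.0843 + 0.0843 + 0.1875 + 0.1875
  = 0.5436 bits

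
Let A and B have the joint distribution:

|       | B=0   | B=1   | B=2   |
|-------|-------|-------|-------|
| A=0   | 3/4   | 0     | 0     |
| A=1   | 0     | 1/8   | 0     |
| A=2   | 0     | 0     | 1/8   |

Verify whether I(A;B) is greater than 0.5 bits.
Marginal P(A) (row sums):
  P(A=0) = 3/4 + 0 + 0 = 3/4
  P(A=1) = 0 + 1/8 + 0 = 1/8
  P(A=2) = 0 + 0 + 1/8 = 1/8
Marginal P(B) (column sums):
  P(B=0) = 3/4 + 0 + 0 = 3/4
  P(B=1) = 0 + 1/8 + 0 = 1/8
  P(B=2) = 0 + 0 + 1/8 = 1/8

H(A) = -[(3/4)·log₂(3/4) + (1/8)·log₂(1/8) + (1/8)·log₂(1/8)]
  = 0.3113 + 0.3750 + 0.3750
  = 1.0613 bits
H(B) = -[(3/4)·log₂(3/4) + (1/8)·log₂(1/8) + (1/8)·log₂(1/8)]
  = 0.3113 + 0.3750 + 0.3750
  = 1.0613 bits
H(A,B) = -[(3/4)·log₂(3/4) + (1/8)·log₂(1/8) + (1/8)·log₂(1/8)]
  = 0.3113 + 0.3750 + 0.3750
  = 1.0613 bits

I(A;B) = H(A) + H(B) - H(A,B)
  = 1.0613 + 1.0613 - 1.0613
  = 1.0613 bits

Yes. I(A;B) = 1.0613 bits, which is > 0.5 bits.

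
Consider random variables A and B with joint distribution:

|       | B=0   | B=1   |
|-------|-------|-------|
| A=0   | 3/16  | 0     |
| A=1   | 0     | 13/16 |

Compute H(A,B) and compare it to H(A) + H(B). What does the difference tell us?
Marginal P(A) (row sums):
  P(A=0) = 3/16 + 0 = 3/16
  P(A=1) = 0 + 13/16 = 13/16
Marginal P(B) (column sums):
  P(B=0) = 3/16 + 0 = 3/16
  P(B=1) = 0 + 13/16 = 13/16

H(A,B) = -[(3/16)·log₂(3/16) + (13/16)·log₂(13/16)]
  = 0.4528 + 0.2434
  = 0.6962 bits
H(A) = -[(3/16)·log₂(3/16) + (13/16)·log₂(13/16)]
  = 0.4528 + 0.2434
  = 0.6962 bits
H(B) = -[(3/16)·log₂(3/16) + (13/16)·log₂(13/16)]
  = 0.4528 + 0.2434
  = 0.6962 bits

H(A) + H(B) = 0.6962 + 0.6962 = 1.3924 bits
Difference: H(A) + H(B) - H(A,B) = 1.3924 - 0.6962 = 0.6962 bits = I(A;B)

The difference is the mutual information; it is positive here, so A and B are dependent (knowing one reduces uncertainty about the other by 0.6962 bits).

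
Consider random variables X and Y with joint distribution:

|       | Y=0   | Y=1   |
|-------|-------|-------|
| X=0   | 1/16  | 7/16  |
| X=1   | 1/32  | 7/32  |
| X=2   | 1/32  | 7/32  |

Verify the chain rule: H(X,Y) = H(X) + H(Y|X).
Left side:
H(X,Y) = -[(1/16)·log₂(1/16) + (7/16)·log₂(7/16) + (1/32)·log₂(1/32) + (7/32)·log₂(7/32) + (1/32)·log₂(1/32) + (7/32)·log₂(7/32)]
  = 0.2500 + 0.5218 + 0.1563 + 0.4796 + 0.1563 + 0.4796
  = 2.0436 bits

Right side:
Marginal P(X) (row sums):
  P(X=0) = 1/16 + 7/16 = 1/2
  P(X=1) = 1/32 + 7/32 = 1/4
  P(X=2) = 1/32 + 7/32 = 1/4
H(X) = -[(1/2)·log₂(1/2) + (1/4)·log₂(1/4) + (1/4)·log₂(1/4)]
  = 0.5000 + 0.5000 + 0.5000
  = 1.5000 bits
H(Y|X) = -Σ P(X,Y)·log₂ P(Y|X), where P(Y|X) = P(X,Y) / P(X)
  (X=0,Y=0): P(Y|X) = (1/16)/(1/2) = 1/8;  -(1/16)·log₂(1/8) = 0.1875
  (X=0,Y=1): P(Y|X) = (7/16)/(1/2) = 7/8;  -(7/16)·log₂(7/8) = 0.0843
  (X=1,Y=0): P(Y|X) = (1/32)/(1/4) = 1/8;  -(1/32)·log₂(1/8) = 0.0938
  (X=1,Y=1): P(Y|X) = (7/32)/(1/4) = 7/8;  -(7/32)·log₂(7/8) = 0.0421
  (X=2,Y=0): P(Y|X) = (1/32)/(1/4) = 1/8;  -(1/32)·log₂(1/8) = 0.0938
  (X=2,Y=1): P(Y|X) = (7/32)/(1/4) = 7/8;  -(7/32)·log₂(7/8) = 0.0421
H(Y|X) = 0.1875 + 0.0843 + 0.0938 + 0.0421 + 0.0938 + 0.0421
  = 0.5436 bits
H(X) + H(Y|X) = 1.5000 + 0.5436 = 2.0436 bits

Both sides equal 2.0436 bits, so the chain rule holds ✓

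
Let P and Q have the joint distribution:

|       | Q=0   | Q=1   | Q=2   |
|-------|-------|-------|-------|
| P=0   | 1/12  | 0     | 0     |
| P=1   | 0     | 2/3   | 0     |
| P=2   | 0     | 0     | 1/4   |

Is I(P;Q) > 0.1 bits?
Marginal P(P) (row sums):
  P(P=0) = 1/12 + 0 + 0 = 1/12
  P(P=1) = 0 + 2/3 + 0 = 2/3
  P(P=2) = 0 + 0 + 1/4 = 1/4
Marginal P(Q) (column sums):
  P(Q=0) = 1/12 + 0 + 0 = 1/12
  P(Q=1) = 0 + 2/3 + 0 = 2/3
  P(Q=2) = 0 + 0 + 1/4 = 1/4

H(P) = -[(1/12)·log₂(1/12) + (2/3)·log₂(2/3) + (1/4)·log₂(1/4)]
  = 0.2987 + 0.3900 + 0.5000
  = 1.1887 bits
H(Q) = -[(1/12)·log₂(1/12) + (2/3)·log₂(2/3) + (1/4)·log₂(1/4)]
  = 0.2987 + 0.3900 + 0.5000
  = 1.1887 bits
H(P,Q) = -[(1/12)·log₂(1/12) + (2/3)·log₂(2/3) + (1/4)·log₂(1/4)]
  = 0.2987 + 0.3900 + 0.5000
  = 1.1887 bits

I(P;Q) = H(P) + H(Q) - H(P,Q)
  = 1.1887 + 1.1887 - 1.1887
  = 1.1887 bits

Yes. I(P;Q) = 1.1887 bits, which is > 0.1 bits.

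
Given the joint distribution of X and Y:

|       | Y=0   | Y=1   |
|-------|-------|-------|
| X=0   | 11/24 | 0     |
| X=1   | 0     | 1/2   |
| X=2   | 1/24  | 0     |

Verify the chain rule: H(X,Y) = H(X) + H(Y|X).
Left side:
H(X,Y) = -[(11/24)·log₂(11/24) + (1/2)·log₂(1/2) + (1/24)·log₂(1/24)]
  = 0.5159 + 0.5000 + 0.1910
  = 1.2069 bits

Right side:
Marginal P(X) (row sums):
  P(X=0) = 11/24 + 0 = 11/24
  P(X=1) = 0 + 1/2 = 1/2
  P(X=2) = 1/24 + 0 = 1/24
H(X) = -[(11/24)·log₂(11/24) + (1/2)·log₂(1/2) + (1/24)·log₂(1/24)]
  = 0.5159 + 0.5000 + 0.1910
  = 1.2069 bits
H(Y|X) = -Σ P(X,Y)·log₂ P(Y|X), where P(Y|X) = P(X,Y) / P(X)
  (cells with P(X,Y) = 0 contribute 0)
  (X=0,Y=0): P(Y|X) = (11/24)/(11/24) = 1;  -(11/24)·log₂(1) = 0.0000
  (X=1,Y=1): P(Y|X) = (1/2)/(1/2) = 1;  -(1/2)·log₂(1) = 0.0000
  (X=2,Y=0): P(Y|X) = (1/24)/(1/24) = 1;  -(1/24)·log₂(1) = 0.0000
H(Y|X) = 0.0000 + 0.0000 + 0.0000
  = 0.0000 bits
H(X) + H(Y|X) = 1.2069 + 0.0000 = 1.2069 bits

Both sides equal 1.2069 bits, so the chain rule holds ✓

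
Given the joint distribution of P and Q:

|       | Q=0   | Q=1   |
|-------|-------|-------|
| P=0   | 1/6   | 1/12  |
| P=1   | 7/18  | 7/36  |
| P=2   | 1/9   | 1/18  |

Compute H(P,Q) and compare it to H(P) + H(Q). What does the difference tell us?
Marginal P(P) (row sums):
  P(P=0) = 1/6 + 1/12 = 1/4
  P(P=1) = 7/18 + 7/36 = 7/12
  P(P=2) = 1/9 + 1/18 = 1/6
Marginal P(Q) (column sums):
  P(Q=0) = 1/6 + 7/18 + 1/9 = 2/3
  P(Q=1) = 1/12 + 7/36 + 1/18 = 1/3

H(P,Q) = -[(1/6)·log₂(1/6) + (1/12)·log₂(1/12) + (7/18)·log₂(7/18) + (7/36)·log₂(7/36) + (1/9)·log₂(1/9) + (1/18)·log₂(1/18)]
  = 0.4308 + 0.2987 + 0.5299 + 0.4594 + 0.3522 + 0.2317
  = 2.3027 bits
H(P) = -[(1/4)·log₂(1/4) + (7/12)·log₂(7/12) + (1/6)·log₂(1/6)]
  = 0.5000 + 0.4536 + 0.4308
  = 1.3844 bits
H(Q) = -[(2/3)·log₂(2/3) + (1/3)·log₂(1/3)]
  = 0.3900 + 0.5283
  = 0.9183 bits

H(P) + H(Q) = 1.3844 + 0.9183 = 2.3027 bits
Difference: H(P) + H(Q) - H(P,Q) = 2.3027 - 2.3027 = 0.0000 bits = I(P;Q)

The difference is the mutual information; it is 0 here, so P and Q are independent (the joint entropy equals the sum of the marginal entropies).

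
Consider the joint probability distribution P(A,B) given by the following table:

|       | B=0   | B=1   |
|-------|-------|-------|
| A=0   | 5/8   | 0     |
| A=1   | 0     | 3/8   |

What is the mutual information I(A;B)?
Marginal P(A) (row sums):
  P(A=0) = 5/8 + 0 = 5/8
  P(A=1) = 0 + 3/8 = 3/8
Marginal P(B) (column sums):
  P(B=0) = 5/8 + 0 = 5/8
  P(B=1) = 0 + 3/8 = 3/8

H(A) = -[(5/8)·log₂(5/8) + (3/8)·log₂(3/8)]
  = 0.4238 + 0.5306
  = 0.9544 bits
H(B) = -[(5/8)·log₂(5/8) + (3/8)·log₂(3/8)]
  = 0.4238 + 0.5306
  = 0.9544 bits
H(A,B) = -[(5/8)·log₂(5/8) + (3/8)·log₂(3/8)]
  = 0.4238 + 0.5306
  = 0.9544 bits

I(A;B) = H(A) + H(B) - H(A,B)
  = 0.9544 + 0.9544 - 0.9544
  = 0.9544 bits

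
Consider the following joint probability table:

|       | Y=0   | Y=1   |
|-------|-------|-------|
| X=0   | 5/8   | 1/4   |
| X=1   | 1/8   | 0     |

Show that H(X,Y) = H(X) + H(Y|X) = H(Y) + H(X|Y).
Marginal P(X) (row sums):
  P(X=0) = 5/8 + 1/4 = 7/8
  P(X=1) = 1/8 + 0 = 1/8
Marginal P(Y) (column sums):
  P(Y=0) = 5/8 + 1/8 = 3/4
  P(Y=1) = 1/4 + 0 = 1/4

Decomposition 1: H(X) + H(Y|X)
H(X) = -[(7/8)·log₂(7/8) + (1/8)·log₂(1/8)]
  = 0.1686 + 0.3750
  = 0.5436 bits
H(Y|X) = -Σ P(X,Y)·log₂ P(Y|X), where P(Y|X) = P(X,Y) / P(X)
  (cells with P(X,Y) = 0 contribute 0)
  (X=0,Y=0): P(Y|X) = (5/8)/(7/8) = 5/7;  -(5/8)·log₂(5/7) = 0.3034
  (X=0,Y=1): P(Y|X) = (1/4)/(7/8) = 2/7;  -(1/4)·log₂(2/7) = 0.4518
  (X=1,Y=0): P(Y|X) = (1/8)/(1/8) = 1;  -(1/8)·log₂(1) = 0.0000
H(Y|X) = 0.3034 + 0.4518 + 0.0000
  = 0.7552 bits
H(X) + H(Y|X) = 0.5436 + 0.7552 = 1.2988 bits

Decomposition 2: H(Y) + H(X|Y)
H(Y) = -[(3/4)·log₂(3/4) + (1/4)·log₂(1/4)]
  = 0.3113 + 0.5000
  = 0.8113 bits
H(X|Y) = -Σ P(X,Y)·log₂ P(X|Y), where P(X|Y) = P(X,Y) / P(Y)
  (cells with P(X,Y) = 0 contribute 0)
  (X=0,Y=0): P(X|Y) = (5/8)/(3/4) = 5/6;  -(5/8)·log₂(5/6) = 0.1644
  (X=0,Y=1): P(X|Y) = (1/4)/(1/4) = 1;  -(1/4)·log₂(1) = 0.0000
  (X=1,Y=0): P(X|Y) = (1/8)/(3/4) = 1/6;  -(1/8)·log₂(1/6) = 0.3231
H(X|Y) = 0.1644 + 0.0000 + 0.3231
  = 0.4875 bits
H(Y) + H(X|Y) = 0.8113 + 0.4875 = 1.2988 bits

Direct computation of the joint entropy:
H(X,Y) = -[(5/8)·log₂(5/8) + (1/4)·log₂(1/4) + (1/8)·log₂(1/8)]
  = 0.4238 + 0.5000 + 0.3750
  = 1.2988 bits

All three agree: H(X,Y) = 1.2988 bits ✓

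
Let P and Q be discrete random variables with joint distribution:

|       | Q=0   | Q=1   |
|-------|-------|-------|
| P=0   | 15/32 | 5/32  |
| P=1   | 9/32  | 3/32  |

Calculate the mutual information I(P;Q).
Marginal P(P) (row sums):
  P(P=0) = 15/32 + 5/32 = 5/8
  P(P=1) = 9/32 + 3/32 = 3/8
Marginal P(Q) (column sums):
  P(Q=0) = 15/32 + 9/32 = 3/4
  P(Q=1) = 5/32 + 3/32 = 1/4

H(P) = -[(5/8)·log₂(5/8) + (3/8)·log₂(3/8)]
  = 0.4238 + 0.5306
  = 0.9544 bits
H(Q) = -[(3/4)·log₂(3/4) + (1/4)·log₂(1/4)]
  = 0.3113 + 0.5000
  = 0.8113 bits
H(P,Q) = -[(15/32)·log₂(15/32) + (5/32)·log₂(5/32) + (9/32)·log₂(9/32) + (3/32)·log₂(3/32)]
  = 0.5124 + 0.4184 + 0.5147 + 0.3202
  = 1.7657 bits

I(P;Q) = H(P) + H(Q) - H(P,Q)
  = 0.9544 + 0.8113 - 1.7657
  = 0.0000 bits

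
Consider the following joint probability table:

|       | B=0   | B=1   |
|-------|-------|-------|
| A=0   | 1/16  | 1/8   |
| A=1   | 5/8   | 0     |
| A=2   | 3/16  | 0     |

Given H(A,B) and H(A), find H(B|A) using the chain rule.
From the chain rule: H(A,B) = H(A) + H(B|A)
Therefore: H(B|A) = H(A,B) - H(A)

H(A,B) = -[(1/16)·log₂(1/16) + (1/8)·log₂(1/8) + (5/8)·log₂(5/8) + (3/16)·log₂(3/16)]
  = 0.2500 + 0.3750 + 0.4238 + 0.4528
  = 1.5016 bits
Marginal P(A) (row sums):
  P(A=0) = 1/16 + 1/8 = 3/16
  P(A=1) = 5/8 + 0 = 5/8
  P(A=2) = 3/16 + 0 = 3/16
H(A) = -[(3/16)·log₂(3/16) + (5/8)·log₂(5/8) + (3/16)·log₂(3/16)]
  = 0.4528 + 0.4238 + 0.4528
  = 1.3294 bits

H(B|A) = 1.5016 - 1.3294 = 0.1722 bits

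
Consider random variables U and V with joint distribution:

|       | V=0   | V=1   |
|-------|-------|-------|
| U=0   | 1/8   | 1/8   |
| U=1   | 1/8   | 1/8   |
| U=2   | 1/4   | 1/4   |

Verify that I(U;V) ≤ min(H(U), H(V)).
Marginal P(U) (row sums):
  P(U=0) = 1/8 + 1/8 = 1/4
  P(U=1) = 1/8 + 1/8 = 1/4
  P(U=2) = 1/4 + 1/4 = 1/2
Marginal P(V) (column sums):
  P(V=0) = 1/8 + 1/8 + 1/4 = 1/2
  P(V=1) = 1/8 + 1/8 + 1/4 = 1/2

H(U) = -[(1/4)·log₂(1/4) + (1/4)·log₂(1/4) + (1/2)·log₂(1/2)]
  = 0.5000 + 0.5000 + 0.5000
  = 1.5000 bits
H(V) = -[(1/2)·log₂(1/2) + (1/2)·log₂(1/2)]
  = 0.5000 + 0.5000
  = 1.0000 bits
H(U,V) = -[(1/8)·log₂(1/8) + (1/8)·log₂(1/8) + (1/8)·log₂(1/8) + (1/8)·log₂(1/8) + (1/4)·log₂(1/4) + (1/4)·log₂(1/4)]
  = 0.3750 + 0.3750 + 0.3750 + 0.3750 + 0.5000 + 0.5000
  = 2.5000 bits

I(U;V) = H(U) + H(V) - H(U,V)
  = 1.5000 + 1.0000 - 2.5000
  = 0.0000 bits

min(H(U), H(V)) = min(1.5000, 1.0000) = 1.0000 bits
Since 0.0000 ≤ 1.0000, the bound is satisfied ✓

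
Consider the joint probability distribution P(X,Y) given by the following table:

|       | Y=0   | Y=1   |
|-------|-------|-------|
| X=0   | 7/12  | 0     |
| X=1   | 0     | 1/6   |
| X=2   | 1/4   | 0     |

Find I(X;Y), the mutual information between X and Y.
Marginal P(X) (row sums):
  P(X=0) = 7/12 + 0 = 7/12
  P(X=1) = 0 + 1/6 = 1/6
  P(X=2) = 1/4 + 0 = 1/4
Marginal P(Y) (column sums):
  P(Y=0) = 7/12 + 0 + 1/4 = 5/6
  P(Y=1) = 0 + 1/6 + 0 = 1/6

H(X) = -[(7/12)·log₂(7/12) + (1/6)·log₂(1/6) + (1/4)·log₂(1/4)]
  = 0.4536 + 0.4308 + 0.5000
  = 1.3844 bits
H(Y) = -[(5/6)·log₂(5/6) + (1/6)·log₂(1/6)]
  = 0.2192 + 0.4308
  = 0.6500 bits
H(X,Y) = -[(7/12)·log₂(7/12) + (1/6)·log₂(1/6) + (1/4)·log₂(1/4)]
  = 0.4536 + 0.4308 + 0.5000
  = 1.3844 bits

I(X;Y) = H(X) + H(Y) - H(X,Y)
  = 1.3844 + 0.6500 - 1.3844
  = 0.6500 bits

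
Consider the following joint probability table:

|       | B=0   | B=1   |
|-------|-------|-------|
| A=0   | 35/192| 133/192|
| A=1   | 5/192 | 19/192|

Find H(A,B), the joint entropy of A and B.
H(A,B) = -Σ P(A,B) log₂ P(A,B), summed over the non-zero cells:
H(A,B) = -[(35/192)·log₂(35/192) + (133/192)·log₂(133/192) + (5/192)·log₂(5/192) + (19/192)·log₂(19/192)]
  = 0.4476 + 0.3669 + 0.1371 + 0.3302
  = 1.2818 bits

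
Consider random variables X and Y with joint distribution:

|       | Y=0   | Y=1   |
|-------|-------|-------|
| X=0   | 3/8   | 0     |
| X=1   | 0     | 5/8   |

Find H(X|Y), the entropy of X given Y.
Marginal P(Y) (column sums):
  P(Y=0) = 3/8 + 0 = 3/8
  P(Y=1) = 0 + 5/8 = 5/8

H(X|Y) = -Σ P(X,Y)·log₂ P(X|Y), where P(X|Y) = P(X,Y) / P(Y)
  (cells with P(X,Y) = 0 contribute 0)
  (X=0,Y=0): P(X|Y) = (3/8)/(3/8) = 1;  -(3/8)·log₂(1) = 0.0000
  (X=1,Y=1): P(X|Y) = (5/8)/(5/8) = 1;  -(5/8)·log₂(1) = 0.0000
H(X|Y) = 0.0000 + 0.0000
  = 0.0000 bits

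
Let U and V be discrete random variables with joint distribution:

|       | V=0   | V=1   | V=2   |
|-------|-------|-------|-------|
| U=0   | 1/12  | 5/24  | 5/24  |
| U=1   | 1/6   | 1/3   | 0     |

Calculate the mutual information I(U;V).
Marginal P(U) (row sums):
  P(U=0) = 1/12 + 5/24 + 5/24 = 1/2
  P(U=1) = 1/6 + 1/3 + 0 = 1/2
Marginal P(V) (column sums):
  P(V=0) = 1/12 + 1/6 = 1/4
  P(V=1) = 5/24 + 1/3 = 13/24
  P(V=2) = 5/24 + 0 = 5/24

H(U) = -[(1/2)·log₂(1/2) + (1/2)·log₂(1/2)]
  = 0.5000 + 0.5000
  = 1.0000 bits
H(V) = -[(1/4)·log₂(1/4) + (13/24)·log₂(13/24) + (5/24)·log₂(5/24)]
  = 0.5000 + 0.4791 + 0.4715
  = 1.4506 bits
H(U,V) = -[(1/12)·log₂(1/12) + (5/24)·log₂(5/24) + (5/24)·log₂(5/24) + (1/6)·log₂(1/6) + (1/3)·log₂(1/3)]
  = 0.2987 + 0.4715 + 0.4715 + 0.4308 + 0.5283
  = 2.2008 bits

I(U;V) = H(U) + H(V) - H(U,V)
  = 1.0000 + 1.4506 - 2.2008
  = 0.2498 bits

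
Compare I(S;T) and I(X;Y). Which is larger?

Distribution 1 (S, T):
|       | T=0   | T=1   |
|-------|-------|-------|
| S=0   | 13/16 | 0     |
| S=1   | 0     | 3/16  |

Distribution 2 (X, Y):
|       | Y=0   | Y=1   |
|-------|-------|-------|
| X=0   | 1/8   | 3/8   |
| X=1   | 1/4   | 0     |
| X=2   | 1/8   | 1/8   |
Distribution 1 (S, T):
Marginal P(S) (row sums):
  P(S=0) = 13/16 + 0 = 13/16
  P(S=1) = 0 + 3/16 = 3/16
Marginal P(T) (column sums):
  P(T=0) = 13/16 + 0 = 13/16
  P(T=1) = 0 + 3/16 = 3/16

H(S) = -[(13/16)·log₂(13/16) + (3/16)·log₂(3/16)]
  = 0.2434 + 0.4528
  = 0.6962 bits
H(T) = -[(13/16)·log₂(13/16) + (3/16)·log₂(3/16)]
  = 0.2434 + 0.4528
  = 0.6962 bits
H(S,T) = -[(13/16)·log₂(13/16) + (3/16)·log₂(3/16)]
  = 0.2434 + 0.4528
  = 0.6962 bits

I(S;T) = H(S) + H(T) - H(S,T)
  = 0.6962 + 0.6962 - 0.6962
  = 0.6962 bits

Distribution 2 (X, Y):
Marginal P(X) (row sums):
  P(X=0) = 1/8 + 3/8 = 1/2
  P(X=1) = 1/4 + 0 = 1/4
  P(X=2) = 1/8 + 1/8 = 1/4
Marginal P(Y) (column sums):
  P(Y=0) = 1/8 + 1/4 + 1/8 = 1/2
  P(Y=1) = 3/8 + 0 + 1/8 = 1/2

H(X) = -[(1/2)·log₂(1/2) + (1/4)·log₂(1/4) + (1/4)·log₂(1/4)]
  = 0.5000 + 0.5000 + 0.5000
  = 1.5000 bits
H(Y) = -[(1/2)·log₂(1/2) + (1/2)·log₂(1/2)]
  = 0.5000 + 0.5000
  = 1.0000 bits
H(X,Y) = -[(1/8)·log₂(1/8) + (3/8)·log₂(3/8) + (1/4)·log₂(1/4) + (1/8)·log₂(1/8) + (1/8)·log₂(1/8)]
  = 0.3750 + 0.5306 + 0.5000 + 0.3750 + 0.3750
  = 2.1556 bits

I(X;Y) = H(X) + H(Y) - H(X,Y)
  = 1.5000 + 1.0000 - 2.1556
  = 0.3444 bits

I(S;T) = 0.6962 bits > I(X;Y) = 0.3444 bits, so (S, T) has the higher mutual information (stronger dependence).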